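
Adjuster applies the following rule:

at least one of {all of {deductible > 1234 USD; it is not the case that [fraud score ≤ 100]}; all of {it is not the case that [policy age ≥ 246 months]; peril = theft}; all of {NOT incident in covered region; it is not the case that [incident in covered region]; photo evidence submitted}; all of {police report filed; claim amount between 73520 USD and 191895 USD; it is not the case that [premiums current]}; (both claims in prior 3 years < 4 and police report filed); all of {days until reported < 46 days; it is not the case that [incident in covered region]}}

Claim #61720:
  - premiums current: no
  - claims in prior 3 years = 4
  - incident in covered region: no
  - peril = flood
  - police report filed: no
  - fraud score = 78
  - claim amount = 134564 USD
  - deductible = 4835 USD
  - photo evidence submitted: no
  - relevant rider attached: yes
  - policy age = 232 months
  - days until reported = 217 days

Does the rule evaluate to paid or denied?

Atomic conditions:
  deductible > 1234 USD: 4835 > 1234 is true
  fraud score ≤ 100: 78 ≤ 100 is true
  policy age ≥ 246 months: 232 ≥ 246 is false
  peril = theft: flood == theft is false
  NOT incident in covered region: no → true
  incident in covered region: no → false
  photo evidence submitted: no → false
  police report filed: no → false
  claim amount between 73520 USD and 191895 USD: 134564 in [73520, 191895] is true
  premiums current: no → false
  claims in prior 3 years < 4: 4 < 4 is false
  days until reported < 46 days: 217 < 46 is false
Combine:
[1.2] NOT true = false
[1] true AND false = false
[2.1] NOT false = true
[2] true AND false = false
[3.2] NOT false = true
[3] true AND true AND false = false
[4.3] NOT false = true
[4] false AND true AND true = false
[5] false AND false = false
[6.2] NOT false = true
[6] false AND true = false
[root] false OR false OR false OR false OR false OR false = false
Overall: false → denied

Denied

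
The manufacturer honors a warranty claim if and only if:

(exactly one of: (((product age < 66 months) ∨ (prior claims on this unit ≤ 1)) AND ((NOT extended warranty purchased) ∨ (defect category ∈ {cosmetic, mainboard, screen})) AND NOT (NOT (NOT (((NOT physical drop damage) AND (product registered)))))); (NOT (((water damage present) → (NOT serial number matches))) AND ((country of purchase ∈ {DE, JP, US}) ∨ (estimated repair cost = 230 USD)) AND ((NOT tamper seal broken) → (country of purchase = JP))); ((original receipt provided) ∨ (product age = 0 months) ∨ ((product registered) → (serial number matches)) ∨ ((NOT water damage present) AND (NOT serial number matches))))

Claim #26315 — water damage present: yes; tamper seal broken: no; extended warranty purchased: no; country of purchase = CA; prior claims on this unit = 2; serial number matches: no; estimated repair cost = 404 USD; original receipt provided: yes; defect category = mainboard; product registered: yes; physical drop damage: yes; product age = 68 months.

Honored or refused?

Atomic conditions:
  product age < 66 months: 68 < 66 is false
  prior claims on this unit ≤ 1: 2 ≤ 1 is false
  NOT extended warranty purchased: no → true
  defect category ∈ {cosmetic, mainboard, screen}: mainboard is in the set → true
  NOT physical drop damage: yes → false
  product registered: yes → true
  water damage present: yes → true
  NOT serial number matches: no → true
  country of purchase ∈ {DE, JP, US}: CA is not in the set → false
  estimated repair cost = 230 USD: 404 == 230 is false
  NOT tamper seal broken: no → true
  country of purchase = JP: CA == JP is false
  original receipt provided: yes → true
  product age = 0 months: 68 == 0 is false
  serial number matches: no → false
  NOT water damage present: yes → false
Combine:
[1.1] false OR false = false
[1.2] true OR true = true
[1.3.1.1.1] false AND true = false
[1.3.1.1] NOT false = true
[1.3.1] NOT true = false
[1.3] NOT false = true
[1] false AND true AND true = false
[2.1.1] true → true = true
[2.1] NOT true = false
[2.2] false OR false = false
[2.3] true → false = false
[2] false AND false AND false = false
[3.3] true → false = false
[3.4] false AND true = false
[3] true OR false OR false OR false = true
[root] exactly-one(false, false, true) = true
Overall: true → honored

Honored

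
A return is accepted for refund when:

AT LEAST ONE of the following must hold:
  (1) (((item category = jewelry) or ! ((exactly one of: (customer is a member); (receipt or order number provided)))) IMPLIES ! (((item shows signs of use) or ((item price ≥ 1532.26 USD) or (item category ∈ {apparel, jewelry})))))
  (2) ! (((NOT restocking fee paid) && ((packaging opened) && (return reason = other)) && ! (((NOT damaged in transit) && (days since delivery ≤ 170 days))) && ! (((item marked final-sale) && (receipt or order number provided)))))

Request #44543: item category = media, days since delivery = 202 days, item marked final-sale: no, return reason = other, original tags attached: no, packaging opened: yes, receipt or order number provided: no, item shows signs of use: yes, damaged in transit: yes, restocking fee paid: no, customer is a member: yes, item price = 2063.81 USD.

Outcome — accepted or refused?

Accepted

Atomic conditions:
  item category = jewelry: media == jewelry is false
  customer is a member: yes → true
  receipt or order number provided: no → false
  item shows signs of use: yes → true
  item price ≥ 1532.26 USD: 2063.81 ≥ 1532.26 is true
  item category ∈ {apparel, jewelry}: media is not in the set → false
  NOT restocking fee paid: no → true
  packaging opened: yes → true
  return reason = other: other == other is true
  NOT damaged in transit: yes → false
  days since delivery ≤ 170 days: 202 ≤ 170 is false
  item marked final-sale: no → false
Combine:
[1.1.2.1] exactly-one(true, false) = true
[1.1.2] NOT true = false
[1.1] false OR false = false
[1.2.1.2] true OR false = true
[1.2.1] true OR true = true
[1.2] NOT true = false
[1] false → false (antecedent false ⇒ implication holds) = true
[2.1.2] true AND true = true
[2.1.3.1] false AND false = false
[2.1.3] NOT false = true
[2.1.4.1] false AND false = false
[2.1.4] NOT false = true
[2.1] true AND true AND true AND true = true
[2] NOT true = false
[root] true OR false = true
Overall: true → accepted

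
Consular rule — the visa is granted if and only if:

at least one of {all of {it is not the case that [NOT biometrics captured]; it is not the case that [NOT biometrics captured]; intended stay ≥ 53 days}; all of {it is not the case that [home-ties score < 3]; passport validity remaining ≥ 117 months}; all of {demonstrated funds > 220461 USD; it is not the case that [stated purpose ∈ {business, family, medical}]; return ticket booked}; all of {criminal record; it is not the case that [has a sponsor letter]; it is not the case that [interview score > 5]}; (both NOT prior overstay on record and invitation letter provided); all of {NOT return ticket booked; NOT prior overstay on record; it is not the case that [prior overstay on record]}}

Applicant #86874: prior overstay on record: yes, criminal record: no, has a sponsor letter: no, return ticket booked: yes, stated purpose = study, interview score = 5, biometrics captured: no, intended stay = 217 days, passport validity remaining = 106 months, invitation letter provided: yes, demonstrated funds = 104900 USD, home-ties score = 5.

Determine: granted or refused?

Refused

Atomic conditions:
  NOT biometrics captured: no → true
  intended stay ≥ 53 days: 217 ≥ 53 is true
  home-ties score < 3: 5 < 3 is false
  passport validity remaining ≥ 117 months: 106 ≥ 117 is false
  demonstrated funds > 220461 USD: 104900 > 220461 is false
  stated purpose ∈ {business, family, medical}: study is not in the set → false
  return ticket booked: yes → true
  criminal record: no → false
  has a sponsor letter: no → false
  interview score > 5: 5 > 5 is false
  NOT prior overstay on record: yes → false
  invitation letter provided: yes → true
  NOT return ticket booked: yes → false
  prior overstay on record: yes → true
Combine:
[1.1] NOT true = false
[1.2] NOT true = false
[1] false AND false AND true = false
[2.1] NOT false = true
[2] true AND false = false
[3.2] NOT false = true
[3] false AND true AND true = false
[4.2] NOT false = true
[4.3] NOT false = true
[4] false AND true AND true = false
[5] false AND true = false
[6.3] NOT true = false
[6] false AND false AND false = false
[root] false OR false OR false OR false OR false OR false = false
Overall: false → refused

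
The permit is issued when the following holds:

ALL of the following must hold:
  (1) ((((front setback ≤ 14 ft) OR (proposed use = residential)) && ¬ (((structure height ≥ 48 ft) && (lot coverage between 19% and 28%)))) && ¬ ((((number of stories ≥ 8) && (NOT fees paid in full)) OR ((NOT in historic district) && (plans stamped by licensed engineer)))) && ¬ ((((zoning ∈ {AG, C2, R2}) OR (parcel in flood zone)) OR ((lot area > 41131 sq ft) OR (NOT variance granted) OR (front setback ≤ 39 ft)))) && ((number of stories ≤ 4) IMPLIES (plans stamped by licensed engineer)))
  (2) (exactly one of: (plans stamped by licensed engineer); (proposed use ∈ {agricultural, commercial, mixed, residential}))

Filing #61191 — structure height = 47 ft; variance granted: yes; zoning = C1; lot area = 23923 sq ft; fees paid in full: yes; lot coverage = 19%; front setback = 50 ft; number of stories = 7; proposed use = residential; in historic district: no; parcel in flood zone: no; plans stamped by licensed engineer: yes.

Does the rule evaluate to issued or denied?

Denied

Atomic conditions:
  front setback ≤ 14 ft: 50 ≤ 14 is false
  proposed use = residential: residential == residential is true
  structure height ≥ 48 ft: 47 ≥ 48 is false
  lot coverage between 19% and 28%: 19 in [19, 28] is true
  number of stories ≥ 8: 7 ≥ 8 is false
  NOT fees paid in full: yes → false
  NOT in historic district: no → true
  plans stamped by licensed engineer: yes → true
  zoning ∈ {AG, C2, R2}: C1 is not in the set → false
  parcel in flood zone: no → false
  lot area > 41131 sq ft: 23923 > 41131 is false
  NOT variance granted: yes → false
  front setback ≤ 39 ft: 50 ≤ 39 is false
  number of stories ≤ 4: 7 ≤ 4 is false
  proposed use ∈ {agricultural, commercial, mixed, residential}: residential is in the set → true
Combine:
[1.1.1] false OR true = true
[1.1.2.1] false AND true = false
[1.1.2] NOT false = true
[1.1] true AND true = true
[1.2.1.1] false AND false = false
[1.2.1.2] true AND true = true
[1.2.1] false OR true = true
[1.2] NOT true = false
[1.3.1.1] false OR false = false
[1.3.1.2] false OR false OR false = false
[1.3.1] false OR false = false
[1.3] NOT false = true
[1.4] false → true (antecedent false ⇒ implication holds) = true
[1] true AND false AND true AND true = false
[2] exactly-one(true, true) = false
[root] false AND false = false
Overall: false → denied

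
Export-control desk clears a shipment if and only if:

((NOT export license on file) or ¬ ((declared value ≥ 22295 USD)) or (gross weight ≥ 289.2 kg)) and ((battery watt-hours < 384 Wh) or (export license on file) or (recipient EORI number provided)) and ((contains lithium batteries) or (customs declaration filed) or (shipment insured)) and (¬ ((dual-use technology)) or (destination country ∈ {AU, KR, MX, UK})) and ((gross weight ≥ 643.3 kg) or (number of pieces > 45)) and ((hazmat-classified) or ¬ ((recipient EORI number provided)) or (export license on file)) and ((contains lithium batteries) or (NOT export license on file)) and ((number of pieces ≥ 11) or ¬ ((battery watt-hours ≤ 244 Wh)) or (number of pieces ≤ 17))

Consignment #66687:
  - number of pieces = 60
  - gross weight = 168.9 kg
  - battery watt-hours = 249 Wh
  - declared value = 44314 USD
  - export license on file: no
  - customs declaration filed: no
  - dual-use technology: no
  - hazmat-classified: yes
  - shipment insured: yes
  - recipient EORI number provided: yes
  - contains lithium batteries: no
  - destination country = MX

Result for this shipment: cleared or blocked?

Cleared

Atomic conditions:
  NOT export license on file: no → true
  declared value ≥ 22295 USD: 44314 ≥ 22295 is true
  gross weight ≥ 289.2 kg: 168.9 ≥ 289.2 is false
  battery watt-hours < 384 Wh: 249 < 384 is true
  export license on file: no → false
  recipient EORI number provided: yes → true
  contains lithium batteries: no → false
  customs declaration filed: no → false
  shipment insured: yes → true
  dual-use technology: no → false
  destination country ∈ {AU, KR, MX, UK}: MX is in the set → true
  gross weight ≥ 643.3 kg: 168.9 ≥ 643.3 is false
  number of pieces > 45: 60 > 45 is true
  hazmat-classified: yes → true
  number of pieces ≥ 11: 60 ≥ 11 is true
  battery watt-hours ≤ 244 Wh: 249 ≤ 244 is false
  number of pieces ≤ 17: 60 ≤ 17 is false
Combine:
[1.2] NOT true = false
[1] true OR false OR false = true
[2] true OR false OR true = true
[3] false OR false OR true = true
[4.1] NOT false = true
[4] true OR true = true
[5] false OR true = true
[6.2] NOT true = false
[6] true OR false OR false = true
[7] false OR true = true
[8.2] NOT false = true
[8] true OR true OR false = true
[root] true AND true AND true AND true AND true AND true AND true AND true = true
Overall: true → cleared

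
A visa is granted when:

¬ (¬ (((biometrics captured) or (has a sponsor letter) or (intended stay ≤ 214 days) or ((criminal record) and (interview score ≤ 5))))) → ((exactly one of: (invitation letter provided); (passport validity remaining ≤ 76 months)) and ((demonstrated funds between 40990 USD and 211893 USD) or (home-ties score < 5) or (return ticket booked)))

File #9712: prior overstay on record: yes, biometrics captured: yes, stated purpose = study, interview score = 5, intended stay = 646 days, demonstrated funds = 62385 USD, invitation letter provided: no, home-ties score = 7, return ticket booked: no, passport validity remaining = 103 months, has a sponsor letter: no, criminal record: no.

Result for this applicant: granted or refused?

Refused

Atomic conditions:
  biometrics captured: yes → true
  has a sponsor letter: no → false
  intended stay ≤ 214 days: 646 ≤ 214 is false
  criminal record: no → false
  interview score ≤ 5: 5 ≤ 5 is true
  invitation letter provided: no → false
  passport validity remaining ≤ 76 months: 103 ≤ 76 is false
  demonstrated funds between 40990 USD and 211893 USD: 62385 in [40990, 211893] is true
  home-ties score < 5: 7 < 5 is false
  return ticket booked: no → false
Combine:
[1.1.1.4] false AND true = false
[1.1.1] true OR false OR false OR false = true
[1.1] NOT true = false
[1] NOT false = true
[2.1] exactly-one(false, false) = false
[2.2] true OR false OR false = true
[2] false AND true = false
[root] true → false = false
Overall: false → refused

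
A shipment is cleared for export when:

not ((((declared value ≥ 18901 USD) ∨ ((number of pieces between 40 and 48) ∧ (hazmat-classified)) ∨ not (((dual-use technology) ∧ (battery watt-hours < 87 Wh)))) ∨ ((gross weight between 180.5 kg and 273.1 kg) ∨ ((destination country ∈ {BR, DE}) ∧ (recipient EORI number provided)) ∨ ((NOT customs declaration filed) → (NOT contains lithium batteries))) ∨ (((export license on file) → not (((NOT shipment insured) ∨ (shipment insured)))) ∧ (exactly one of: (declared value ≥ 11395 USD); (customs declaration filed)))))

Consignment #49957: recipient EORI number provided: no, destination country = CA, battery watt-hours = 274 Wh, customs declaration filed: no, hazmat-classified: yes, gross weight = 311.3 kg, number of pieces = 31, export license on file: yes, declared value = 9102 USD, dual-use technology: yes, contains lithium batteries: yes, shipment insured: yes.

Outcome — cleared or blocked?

Blocked

Atomic conditions:
  declared value ≥ 18901 USD: 9102 ≥ 18901 is false
  number of pieces between 40 and 48: 31 in [40, 48] is false
  hazmat-classified: yes → true
  dual-use technology: yes → true
  battery watt-hours < 87 Wh: 274 < 87 is false
  gross weight between 180.5 kg and 273.1 kg: 311.3 in [180.5, 273.1] is false
  destination country ∈ {BR, DE}: CA is not in the set → false
  recipient EORI number provided: no → false
  NOT customs declaration filed: no → true
  NOT contains lithium batteries: yes → false
  export license on file: yes → true
  NOT shipment insured: yes → false
  shipment insured: yes → true
  declared value ≥ 11395 USD: 9102 ≥ 11395 is false
  customs declaration filed: no → false
Combine:
[1.1.2] false AND true = false
[1.1.3.1] true AND false = false
[1.1.3] NOT false = true
[1.1] false OR false OR true = true
[1.2.2] false AND false = false
[1.2.3] true → false = false
[1.2] false OR false OR false = false
[1.3.1.2.1] false OR true = true
[1.3.1.2] NOT true = false
[1.3.1] true → false = false
[1.3.2] exactly-one(false, false) = false
[1.3] false AND false = false
[1] true OR false OR false = true
[root] NOT true = false
Overall: false → blocked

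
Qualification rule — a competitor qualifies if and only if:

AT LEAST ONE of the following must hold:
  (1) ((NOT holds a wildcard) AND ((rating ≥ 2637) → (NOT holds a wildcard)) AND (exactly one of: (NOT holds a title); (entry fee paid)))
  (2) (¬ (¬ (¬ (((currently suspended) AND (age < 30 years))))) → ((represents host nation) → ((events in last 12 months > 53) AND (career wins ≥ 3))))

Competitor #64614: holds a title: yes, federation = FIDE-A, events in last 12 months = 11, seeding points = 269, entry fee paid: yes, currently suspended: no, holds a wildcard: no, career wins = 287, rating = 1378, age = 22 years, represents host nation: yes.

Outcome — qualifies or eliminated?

Qualifies

Atomic conditions:
  NOT holds a wildcard: no → true
  rating ≥ 2637: 1378 ≥ 2637 is false
  NOT holds a title: yes → false
  entry fee paid: yes → true
  currently suspended: no → false
  age < 30 years: 22 < 30 is true
  represents host nation: yes → true
  events in last 12 months > 53: 11 > 53 is false
  career wins ≥ 3: 287 ≥ 3 is true
Combine:
[1.2] false → true (antecedent false ⇒ implication holds) = true
[1.3] exactly-one(false, true) = true
[1] true AND true AND true = true
[2.1.1.1.1] false AND true = false
[2.1.1.1] NOT false = true
[2.1.1] NOT true = false
[2.1] NOT false = true
[2.2.2] false AND true = false
[2.2] true → false = false
[2] true → false = false
[root] true OR false = true
Overall: true → qualifies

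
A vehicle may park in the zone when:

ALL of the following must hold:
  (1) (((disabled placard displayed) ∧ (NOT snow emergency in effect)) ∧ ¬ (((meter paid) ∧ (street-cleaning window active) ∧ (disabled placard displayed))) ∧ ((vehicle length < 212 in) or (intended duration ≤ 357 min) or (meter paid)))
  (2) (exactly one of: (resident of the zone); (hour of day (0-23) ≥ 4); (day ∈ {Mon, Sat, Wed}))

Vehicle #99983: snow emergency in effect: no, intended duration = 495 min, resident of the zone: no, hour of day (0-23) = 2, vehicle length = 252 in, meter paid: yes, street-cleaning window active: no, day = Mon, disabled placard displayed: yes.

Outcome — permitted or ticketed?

Atomic conditions:
  disabled placard displayed: yes → true
  NOT snow emergency in effect: no → true
  meter paid: yes → true
  street-cleaning window active: no → false
  vehicle length < 212 in: 252 < 212 is false
  intended duration ≤ 357 min: 495 ≤ 357 is false
  resident of the zone: no → false
  hour of day (0-23) ≥ 4: 2 ≥ 4 is false
  day ∈ {Mon, Sat, Wed}: Mon is in the set → true
Combine:
[1.1] true AND true = true
[1.2.1] true AND false AND true = false
[1.2] NOT false = true
[1.3] false OR false OR true = true
[1] true AND true AND true = true
[2] exactly-one(false, false, true) = true
[root] true AND true = true
Overall: true → permitted

Permitted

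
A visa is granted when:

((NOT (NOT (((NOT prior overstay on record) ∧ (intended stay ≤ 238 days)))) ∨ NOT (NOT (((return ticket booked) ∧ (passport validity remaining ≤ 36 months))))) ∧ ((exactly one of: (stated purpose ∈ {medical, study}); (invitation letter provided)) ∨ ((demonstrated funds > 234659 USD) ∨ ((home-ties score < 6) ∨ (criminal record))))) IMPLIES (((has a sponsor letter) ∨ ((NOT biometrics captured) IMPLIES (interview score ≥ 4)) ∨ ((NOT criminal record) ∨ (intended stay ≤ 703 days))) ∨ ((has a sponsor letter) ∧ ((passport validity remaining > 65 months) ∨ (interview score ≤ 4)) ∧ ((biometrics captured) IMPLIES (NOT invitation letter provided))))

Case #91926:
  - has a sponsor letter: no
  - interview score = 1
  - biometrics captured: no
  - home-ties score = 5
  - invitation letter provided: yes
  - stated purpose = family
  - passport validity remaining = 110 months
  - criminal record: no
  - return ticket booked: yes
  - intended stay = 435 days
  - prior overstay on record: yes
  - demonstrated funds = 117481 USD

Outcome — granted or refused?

Atomic conditions:
  NOT prior overstay on record: yes → false
  intended stay ≤ 238 days: 435 ≤ 238 is false
  return ticket booked: yes → true
  passport validity remaining ≤ 36 months: 110 ≤ 36 is false
  stated purpose ∈ {medical, study}: family is not in the set → false
  invitation letter provided: yes → true
  demonstrated funds > 234659 USD: 117481 > 234659 is false
  home-ties score < 6: 5 < 6 is true
  criminal record: no → false
  has a sponsor letter: no → false
  NOT biometrics captured: no → true
  interview score ≥ 4: 1 ≥ 4 is false
  NOT criminal record: no → true
  intended stay ≤ 703 days: 435 ≤ 703 is true
  passport validity remaining > 65 months: 110 > 65 is true
  interview score ≤ 4: 1 ≤ 4 is true
  biometrics captured: no → false
  NOT invitation letter provided: yes → false
Combine:
[1.1.1.1.1] false AND false = false
[1.1.1.1] NOT false = true
[1.1.1] NOT true = false
[1.1.2.1.1] true AND false = false
[1.1.2.1] NOT false = true
[1.1.2] NOT true = false
[1.1] false OR false = false
[1.2.1] exactly-one(false, true) = true
[1.2.2.2] true OR false = true
[1.2.2] false OR true = true
[1.2] true OR true = true
[1] false AND true = false
[2.1.2] true → false = false
[2.1.3] true OR true = true
[2.1] false OR false OR true = true
[2.2.2] true OR true = true
[2.2.3] false → false (antecedent false ⇒ implication holds) = true
[2.2] false AND true AND true = false
[2] true OR false = true
[root] false → true (antecedent false ⇒ implication holds) = true
Overall: true → granted

Granted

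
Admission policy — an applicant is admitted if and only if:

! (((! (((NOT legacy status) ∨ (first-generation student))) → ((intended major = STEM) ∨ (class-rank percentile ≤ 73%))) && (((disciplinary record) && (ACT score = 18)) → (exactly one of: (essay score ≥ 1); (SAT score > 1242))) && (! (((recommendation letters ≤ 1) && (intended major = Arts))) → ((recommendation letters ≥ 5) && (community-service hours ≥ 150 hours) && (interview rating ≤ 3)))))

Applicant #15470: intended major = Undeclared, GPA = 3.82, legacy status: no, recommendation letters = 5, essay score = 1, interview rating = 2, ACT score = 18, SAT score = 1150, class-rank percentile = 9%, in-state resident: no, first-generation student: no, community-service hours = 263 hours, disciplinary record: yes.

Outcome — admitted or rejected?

Rejected

Atomic conditions:
  NOT legacy status: no → true
  first-generation student: no → false
  intended major = STEM: Undeclared == STEM is false
  class-rank percentile ≤ 73%: 9 ≤ 73 is true
  disciplinary record: yes → true
  ACT score = 18: 18 == 18 is true
  essay score ≥ 1: 1 ≥ 1 is true
  SAT score > 1242: 1150 > 1242 is false
  recommendation letters ≤ 1: 5 ≤ 1 is false
  intended major = Arts: Undeclared == Arts is false
  recommendation letters ≥ 5: 5 ≥ 5 is true
  community-service hours ≥ 150 hours: 263 ≥ 150 is true
  interview rating ≤ 3: 2 ≤ 3 is true
Combine:
[1.1.1.1] true OR false = true
[1.1.1] NOT true = false
[1.1.2] false OR true = true
[1.1] false → true (antecedent false ⇒ implication holds) = true
[1.2.1] true AND true = true
[1.2.2] exactly-one(true, false) = true
[1.2] true → true = true
[1.3.1.1] false AND false = false
[1.3.1] NOT false = true
[1.3.2] true AND true AND true = true
[1.3] true → true = true
[1] true AND true AND true = true
[root] NOT true = false
Overall: false → rejected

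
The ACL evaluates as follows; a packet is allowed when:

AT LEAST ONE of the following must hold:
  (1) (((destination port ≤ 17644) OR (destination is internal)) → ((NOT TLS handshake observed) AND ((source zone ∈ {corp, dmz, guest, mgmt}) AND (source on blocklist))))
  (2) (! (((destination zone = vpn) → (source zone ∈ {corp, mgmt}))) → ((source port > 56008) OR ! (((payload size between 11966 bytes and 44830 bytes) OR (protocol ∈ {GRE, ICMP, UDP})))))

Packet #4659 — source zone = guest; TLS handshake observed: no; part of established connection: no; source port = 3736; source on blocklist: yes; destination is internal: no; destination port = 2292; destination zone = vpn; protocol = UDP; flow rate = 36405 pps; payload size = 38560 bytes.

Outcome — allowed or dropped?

Allowed

Atomic conditions:
  destination port ≤ 17644: 2292 ≤ 17644 is true
  destination is internal: no → false
  NOT TLS handshake observed: no → true
  source zone ∈ {corp, dmz, guest, mgmt}: guest is in the set → true
  source on blocklist: yes → true
  destination zone = vpn: vpn == vpn is true
  source zone ∈ {corp, mgmt}: guest is not in the set → false
  source port > 56008: 3736 > 56008 is false
  payload size between 11966 bytes and 44830 bytes: 38560 in [11966, 44830] is true
  protocol ∈ {GRE, ICMP, UDP}: UDP is in the set → true
Combine:
[1.1] true OR false = true
[1.2.2] true AND true = true
[1.2] true AND true = true
[1] true → true = true
[2.1.1] true → false = false
[2.1] NOT false = true
[2.2.2.1] true OR true = true
[2.2.2] NOT true = false
[2.2] false OR false = false
[2] true → false = false
[root] true OR false = true
Overall: true → allowed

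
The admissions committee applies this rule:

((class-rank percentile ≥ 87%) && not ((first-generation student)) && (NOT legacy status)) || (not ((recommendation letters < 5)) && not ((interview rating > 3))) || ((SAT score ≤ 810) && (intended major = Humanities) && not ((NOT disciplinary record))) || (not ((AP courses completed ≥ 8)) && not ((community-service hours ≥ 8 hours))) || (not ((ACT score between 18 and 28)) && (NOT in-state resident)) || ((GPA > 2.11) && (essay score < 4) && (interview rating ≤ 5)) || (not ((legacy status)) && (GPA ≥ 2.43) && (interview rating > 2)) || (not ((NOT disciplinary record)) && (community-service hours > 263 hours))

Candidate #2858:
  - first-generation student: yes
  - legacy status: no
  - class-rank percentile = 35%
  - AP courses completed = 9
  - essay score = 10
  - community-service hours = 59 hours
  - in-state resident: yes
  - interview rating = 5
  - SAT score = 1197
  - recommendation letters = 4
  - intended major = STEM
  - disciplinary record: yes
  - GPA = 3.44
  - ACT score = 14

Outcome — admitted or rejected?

Admitted

Atomic conditions:
  class-rank percentile ≥ 87%: 35 ≥ 87 is false
  first-generation student: yes → true
  NOT legacy status: no → true
  recommendation letters < 5: 4 < 5 is true
  interview rating > 3: 5 > 3 is true
  SAT score ≤ 810: 1197 ≤ 810 is false
  intended major = Humanities: STEM == Humanities is false
  NOT disciplinary record: yes → false
  AP courses completed ≥ 8: 9 ≥ 8 is true
  community-service hours ≥ 8 hours: 59 ≥ 8 is true
  ACT score between 18 and 28: 14 in [18, 28] is false
  NOT in-state resident: yes → false
  GPA > 2.11: 3.44 > 2.11 is true
  essay score < 4: 10 < 4 is false
  interview rating ≤ 5: 5 ≤ 5 is true
  legacy status: no → false
  GPA ≥ 2.43: 3.44 ≥ 2.43 is true
  interview rating > 2: 5 > 2 is true
  community-service hours > 263 hours: 59 > 263 is false
Combine:
[1.2] NOT true = false
[1] false AND false AND true = false
[2.1] NOT true = false
[2.2] NOT true = false
[2] false AND false = false
[3.3] NOT false = true
[3] false AND false AND true = false
[4.1] NOT true = false
[4.2] NOT true = false
[4] false AND false = false
[5.1] NOT false = true
[5] true AND false = false
[6] true AND false AND true = false
[7.1] NOT false = true
[7] true AND true AND true = true
[8.1] NOT false = true
[8] true AND false = false
[root] false OR false OR false OR false OR false OR false OR true OR false = true
Overall: true → admitted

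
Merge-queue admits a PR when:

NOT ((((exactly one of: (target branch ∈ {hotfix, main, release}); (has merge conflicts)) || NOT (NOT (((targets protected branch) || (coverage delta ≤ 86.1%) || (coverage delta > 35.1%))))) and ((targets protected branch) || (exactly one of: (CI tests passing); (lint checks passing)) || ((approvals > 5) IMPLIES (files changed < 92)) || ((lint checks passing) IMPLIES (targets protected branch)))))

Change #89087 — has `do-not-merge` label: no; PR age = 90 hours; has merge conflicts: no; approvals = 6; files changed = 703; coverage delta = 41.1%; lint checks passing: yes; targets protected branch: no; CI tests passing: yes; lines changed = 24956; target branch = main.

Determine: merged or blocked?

Merged

Atomic conditions:
  target branch ∈ {hotfix, main, release}: main is in the set → true
  has merge conflicts: no → false
  targets protected branch: no → false
  coverage delta ≤ 86.1%: 41.1 ≤ 86.1 is true
  coverage delta > 35.1%: 41.1 > 35.1 is true
  CI tests passing: yes → true
  lint checks passing: yes → true
  approvals > 5: 6 > 5 is true
  files changed < 92: 703 < 92 is false
Combine:
[1.1.1] exactly-one(true, false) = true
[1.1.2.1.1] false OR true OR true = true
[1.1.2.1] NOT true = false
[1.1.2] NOT false = true
[1.1] true OR true = true
[1.2.2] exactly-one(true, true) = false
[1.2.3] true → false = false
[1.2.4] true → false = false
[1.2] false OR false OR false OR false = false
[1] true AND false = false
[root] NOT false = true
Overall: true → merged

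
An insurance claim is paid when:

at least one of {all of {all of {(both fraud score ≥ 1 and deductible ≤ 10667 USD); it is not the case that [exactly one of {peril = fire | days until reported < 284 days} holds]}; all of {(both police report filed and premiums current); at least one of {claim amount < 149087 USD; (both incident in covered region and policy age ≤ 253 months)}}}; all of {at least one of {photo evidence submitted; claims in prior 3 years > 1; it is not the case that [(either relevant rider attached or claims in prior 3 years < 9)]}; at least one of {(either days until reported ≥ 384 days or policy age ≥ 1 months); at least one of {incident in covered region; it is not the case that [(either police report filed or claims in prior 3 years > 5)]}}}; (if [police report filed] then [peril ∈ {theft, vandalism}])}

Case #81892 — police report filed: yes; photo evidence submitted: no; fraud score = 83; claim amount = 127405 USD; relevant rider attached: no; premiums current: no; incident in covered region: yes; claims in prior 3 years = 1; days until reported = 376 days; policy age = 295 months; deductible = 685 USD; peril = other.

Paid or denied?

Denied

Atomic conditions:
  fraud score ≥ 1: 83 ≥ 1 is true
  deductible ≤ 10667 USD: 685 ≤ 10667 is true
  peril = fire: other == fire is false
  days until reported < 284 days: 376 < 284 is false
  police report filed: yes → true
  premiums current: no → false
  claim amount < 149087 USD: 127405 < 149087 is true
  incident in covered region: yes → true
  policy age ≤ 253 months: 295 ≤ 253 is false
  photo evidence submitted: no → false
  claims in prior 3 years > 1: 1 > 1 is false
  relevant rider attached: no → false
  claims in prior 3 years < 9: 1 < 9 is true
  days until reported ≥ 384 days: 376 ≥ 384 is false
  policy age ≥ 1 months: 295 ≥ 1 is true
  claims in prior 3 years > 5: 1 > 5 is false
  peril ∈ {theft, vandalism}: other is not in the set → false
Combine:
[1.1.1] true AND true = true
[1.1.2.1] exactly-one(false, false) = false
[1.1.2] NOT false = true
[1.1] true AND true = true
[1.2.1] true AND false = false
[1.2.2.2] true AND false = false
[1.2.2] true OR false = true
[1.2] false AND true = false
[1] true AND false = false
[2.1.3.1] false OR true = true
[2.1.3] NOT true = false
[2.1] false OR false OR false = false
[2.2.1] false OR true = true
[2.2.2.2.1] true OR false = true
[2.2.2.2] NOT true = false
[2.2.2] true OR false = true
[2.2] true OR true = true
[2] false AND true = false
[3] true → false = false
[root] false OR false OR false = false
Overall: false → denied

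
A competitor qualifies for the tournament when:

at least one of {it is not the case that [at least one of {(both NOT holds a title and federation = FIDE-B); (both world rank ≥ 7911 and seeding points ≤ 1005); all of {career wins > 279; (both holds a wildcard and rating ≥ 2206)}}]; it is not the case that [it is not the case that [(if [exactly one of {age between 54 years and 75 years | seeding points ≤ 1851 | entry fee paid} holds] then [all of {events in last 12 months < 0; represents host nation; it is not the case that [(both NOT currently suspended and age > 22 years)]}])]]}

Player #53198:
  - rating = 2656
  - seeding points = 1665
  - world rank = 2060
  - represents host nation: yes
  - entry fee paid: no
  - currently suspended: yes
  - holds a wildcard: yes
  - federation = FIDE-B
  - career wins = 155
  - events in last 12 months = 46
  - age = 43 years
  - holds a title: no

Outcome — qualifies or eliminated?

Atomic conditions:
  NOT holds a title: no → true
  federation = FIDE-B: FIDE-B == FIDE-B is true
  world rank ≥ 7911: 2060 ≥ 7911 is false
  seeding points ≤ 1005: 1665 ≤ 1005 is false
  career wins > 279: 155 > 279 is false
  holds a wildcard: yes → true
  rating ≥ 2206: 2656 ≥ 2206 is true
  age between 54 years and 75 years: 43 in [54, 75] is false
  seeding points ≤ 1851: 1665 ≤ 1851 is true
  entry fee paid: no → false
  events in last 12 months < 0: 46 < 0 is false
  represents host nation: yes → true
  NOT currently suspended: yes → false
  age > 22 years: 43 > 22 is true
Combine:
[1.1.1] true AND true = true
[1.1.2] false AND false = false
[1.1.3.2] true AND true = true
[1.1.3] false AND true = false
[1.1] true OR false OR false = true
[1] NOT true = false
[2.1.1.1] exactly-one(false, true, false) = true
[2.1.1.2.3.1] false AND true = false
[2.1.1.2.3] NOT false = true
[2.1.1.2] false AND true AND true = false
[2.1.1] true → false = false
[2.1] NOT false = true
[2] NOT true = false
[root] false OR false = false
Overall: false → eliminated

Eliminated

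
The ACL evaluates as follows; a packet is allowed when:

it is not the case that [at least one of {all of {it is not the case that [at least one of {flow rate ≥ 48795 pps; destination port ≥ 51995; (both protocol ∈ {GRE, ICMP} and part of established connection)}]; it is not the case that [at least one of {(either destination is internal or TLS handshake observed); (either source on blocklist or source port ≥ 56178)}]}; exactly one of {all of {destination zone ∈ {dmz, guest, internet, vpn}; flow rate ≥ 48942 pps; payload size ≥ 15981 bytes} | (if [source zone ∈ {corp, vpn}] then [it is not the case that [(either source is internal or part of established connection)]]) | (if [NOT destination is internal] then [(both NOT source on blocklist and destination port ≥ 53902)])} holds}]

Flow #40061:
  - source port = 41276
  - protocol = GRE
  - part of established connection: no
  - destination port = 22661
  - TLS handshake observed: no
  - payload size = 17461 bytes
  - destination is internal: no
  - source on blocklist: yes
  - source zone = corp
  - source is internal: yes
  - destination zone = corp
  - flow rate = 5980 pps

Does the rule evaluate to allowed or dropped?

Allowed

Atomic conditions:
  flow rate ≥ 48795 pps: 5980 ≥ 48795 is false
  destination port ≥ 51995: 22661 ≥ 51995 is false
  protocol ∈ {GRE, ICMP}: GRE is in the set → true
  part of established connection: no → false
  destination is internal: no → false
  TLS handshake observed: no → false
  source on blocklist: yes → true
  source port ≥ 56178: 41276 ≥ 56178 is false
  destination zone ∈ {dmz, guest, internet, vpn}: corp is not in the set → false
  flow rate ≥ 48942 pps: 5980 ≥ 48942 is false
  payload size ≥ 15981 bytes: 17461 ≥ 15981 is true
  source zone ∈ {corp, vpn}: corp is in the set → true
  source is internal: yes → true
  NOT destination is internal: no → true
  NOT source on blocklist: yes → false
  destination port ≥ 53902: 22661 ≥ 53902 is false
Combine:
[1.1.1.1.3] true AND false = false
[1.1.1.1] false OR false OR false = false
[1.1.1] NOT false = true
[1.1.2.1.1] false OR false = false
[1.1.2.1.2] true OR false = true
[1.1.2.1] false OR true = true
[1.1.2] NOT true = false
[1.1] true AND false = false
[1.2.1] false AND false AND true = false
[1.2.2.2.1] true OR false = true
[1.2.2.2] NOT true = false
[1.2.2] true → false = false
[1.2.3.2] false AND false = false
[1.2.3] true → false = false
[1.2] exactly-one(false, false, false) = false
[1] false OR false = false
[root] NOT false = true
Overall: true → allowed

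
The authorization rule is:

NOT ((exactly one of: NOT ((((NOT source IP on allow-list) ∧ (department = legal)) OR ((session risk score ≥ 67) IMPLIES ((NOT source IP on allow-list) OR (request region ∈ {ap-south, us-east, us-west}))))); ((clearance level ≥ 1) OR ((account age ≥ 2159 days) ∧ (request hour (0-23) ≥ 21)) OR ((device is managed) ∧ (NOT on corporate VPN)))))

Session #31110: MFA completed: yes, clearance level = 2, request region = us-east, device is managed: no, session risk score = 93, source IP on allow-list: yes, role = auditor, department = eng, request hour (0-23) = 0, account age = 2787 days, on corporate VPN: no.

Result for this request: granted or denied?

Denied

Atomic conditions:
  NOT source IP on allow-list: yes → false
  department = legal: eng == legal is false
  session risk score ≥ 67: 93 ≥ 67 is true
  request region ∈ {ap-south, us-east, us-west}: us-east is in the set → true
  clearance level ≥ 1: 2 ≥ 1 is true
  account age ≥ 2159 days: 2787 ≥ 2159 is true
  request hour (0-23) ≥ 21: 0 ≥ 21 is false
  device is managed: no → false
  NOT on corporate VPN: no → true
Combine:
[1.1.1.1] false AND false = false
[1.1.1.2.2] false OR true = true
[1.1.1.2] true → true = true
[1.1.1] false OR true = true
[1.1] NOT true = false
[1.2.2] true AND false = false
[1.2.3] false AND true = false
[1.2] true OR false OR false = true
[1] exactly-one(false, true) = true
[root] NOT true = false
Overall: false → denied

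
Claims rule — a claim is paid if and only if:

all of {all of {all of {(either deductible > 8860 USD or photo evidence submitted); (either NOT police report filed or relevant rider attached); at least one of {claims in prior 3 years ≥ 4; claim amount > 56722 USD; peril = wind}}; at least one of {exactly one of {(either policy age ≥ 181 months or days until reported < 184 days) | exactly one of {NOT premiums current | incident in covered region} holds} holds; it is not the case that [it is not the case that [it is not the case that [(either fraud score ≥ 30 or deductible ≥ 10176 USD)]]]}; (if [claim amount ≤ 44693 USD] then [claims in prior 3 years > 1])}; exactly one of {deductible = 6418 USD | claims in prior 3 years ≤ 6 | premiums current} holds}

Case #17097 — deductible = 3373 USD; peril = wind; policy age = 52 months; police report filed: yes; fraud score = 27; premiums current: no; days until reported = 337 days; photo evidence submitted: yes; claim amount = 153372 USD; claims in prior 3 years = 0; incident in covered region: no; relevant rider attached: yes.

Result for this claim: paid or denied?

Paid

Atomic conditions:
  deductible > 8860 USD: 3373 > 8860 is false
  photo evidence submitted: yes → true
  NOT police report filed: yes → false
  relevant rider attached: yes → true
  claims in prior 3 years ≥ 4: 0 ≥ 4 is false
  claim amount > 56722 USD: 153372 > 56722 is true
  peril = wind: wind == wind is true
  policy age ≥ 181 months: 52 ≥ 181 is false
  days until reported < 184 days: 337 < 184 is false
  NOT premiums current: no → true
  incident in covered region: no → false
  fraud score ≥ 30: 27 ≥ 30 is false
  deductible ≥ 10176 USD: 3373 ≥ 10176 is false
  claim amount ≤ 44693 USD: 153372 ≤ 44693 is false
  claims in prior 3 years > 1: 0 > 1 is false
  deductible = 6418 USD: 3373 == 6418 is false
  claims in prior 3 years ≤ 6: 0 ≤ 6 is true
  premiums current: no → false
Combine:
[1.1.1] false OR true = true
[1.1.2] false OR true = true
[1.1.3] false OR true OR true = true
[1.1] true AND true AND true = true
[1.2.1.1] false OR false = false
[1.2.1.2] exactly-one(true, false) = true
[1.2.1] exactly-one(false, true) = true
[1.2.2.1.1.1] false OR false = false
[1.2.2.1.1] NOT false = true
[1.2.2.1] NOT true = false
[1.2.2] NOT false = true
[1.2] true OR true = true
[1.3] false → false (antecedent false ⇒ implication holds) = true
[1] true AND true AND true = true
[2] exactly-one(false, true, false) = true
[root] true AND true = true
Overall: true → paid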